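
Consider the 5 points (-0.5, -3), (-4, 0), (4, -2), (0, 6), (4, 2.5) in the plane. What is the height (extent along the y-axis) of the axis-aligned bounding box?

max y = 6, min y = -3, so height = 9.

9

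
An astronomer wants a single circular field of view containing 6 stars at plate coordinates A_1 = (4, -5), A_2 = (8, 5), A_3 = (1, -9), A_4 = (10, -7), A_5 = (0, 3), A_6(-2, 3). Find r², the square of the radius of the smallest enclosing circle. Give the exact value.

1105/18

The minimum enclosing circle is determined by three boundary points: A_2, A_3, A_6.
Their circumcentre is (25/6, -11/6) with r² = 1105/18.
The farthest remaining point A_4 is at distance² 1093/18 ≤ 1105/18.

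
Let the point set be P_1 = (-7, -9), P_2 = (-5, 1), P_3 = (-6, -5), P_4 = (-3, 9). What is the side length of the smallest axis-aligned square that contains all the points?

The bounding box has width 4 and height 18.
An axis-aligned square enclosing the set must have side ≥ max(width, height).
So the minimum side is max(4, 18) = 18.

18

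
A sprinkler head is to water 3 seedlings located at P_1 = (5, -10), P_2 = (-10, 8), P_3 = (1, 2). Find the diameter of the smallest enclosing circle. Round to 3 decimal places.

Side lengths²: P_1P_2² = 549, P_1P_3² = 160, P_2P_3² = 157.
Since P_1P_2² = 549 ≥ 160 + 157 = 317, the angle opposite P_1P_2 is not acute, so the smallest enclosing circle has P_1P_2 as diameter.
Centre = midpoint of P_1P_2 = (-2.5, -1), r² = 549/4 = 137.25.
Diameter = 2r = 2√(137.25) ≈ 23.431.

23.431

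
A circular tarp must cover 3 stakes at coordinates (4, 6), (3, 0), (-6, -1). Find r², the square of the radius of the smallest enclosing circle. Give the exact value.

37.25

Call the three points A, B, C in the order given.
Side lengths²: AB² = 37, AC² = 149, BC² = 82.
Since AC² = 149 ≥ 82 + 37 = 119, the angle opposite AC is not acute, so the smallest enclosing circle has AC as diameter.
Centre = midpoint of AC = (-1, 2.5), r² = 149/4 = 37.25.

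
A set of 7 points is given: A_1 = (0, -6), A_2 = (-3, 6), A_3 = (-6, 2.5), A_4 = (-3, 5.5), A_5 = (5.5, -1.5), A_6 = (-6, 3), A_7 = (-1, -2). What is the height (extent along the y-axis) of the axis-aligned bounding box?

12

max y = 6, min y = -6, so height = 12.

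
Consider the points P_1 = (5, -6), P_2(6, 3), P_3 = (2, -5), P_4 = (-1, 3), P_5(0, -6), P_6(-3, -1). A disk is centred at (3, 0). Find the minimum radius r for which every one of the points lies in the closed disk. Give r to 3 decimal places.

6.708

The required radius is the distance from (3, 0) to the farthest point.
Squared distances: 40, 18, 26, 25, 45, 37.
Maximum is 45, attained at P_5.
r = √45 ≈ 6.708.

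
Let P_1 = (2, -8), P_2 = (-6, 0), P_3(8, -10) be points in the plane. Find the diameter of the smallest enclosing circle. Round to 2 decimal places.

17.20

Side lengths²: P_1P_2² = 128, P_1P_3² = 40, P_2P_3² = 296.
Since P_2P_3² = 296 ≥ 128 + 40 = 168, the angle opposite P_2P_3 is not acute, so the smallest enclosing circle has P_2P_3 as diameter.
Centre = midpoint of P_2P_3 = (1, -5), r² = 296/4 = 74.
Diameter = 2r = 2√74 ≈ 17.20.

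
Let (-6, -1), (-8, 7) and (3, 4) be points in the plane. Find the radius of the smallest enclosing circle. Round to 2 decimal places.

Call the three points A, B, C in the order given.
Side lengths²: AB² = 68, AC² = 106, BC² = 130.
Since BC² = 130 < 106 + 68 = 174, the triangle is acute, so the smallest enclosing circle is the circumcircle.
Circumcentre = (-119/41, 165/41), r² = 58565/1681.
r = √(58565/1681) ≈ 5.90.

5.90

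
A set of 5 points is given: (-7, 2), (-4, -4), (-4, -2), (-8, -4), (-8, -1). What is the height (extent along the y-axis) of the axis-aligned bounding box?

6

max y = 2, min y = -4, so height = 6.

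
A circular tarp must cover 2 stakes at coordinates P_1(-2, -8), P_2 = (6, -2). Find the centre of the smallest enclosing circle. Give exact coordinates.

(2, -5)

The smallest circle enclosing two points has them as diameter endpoints.
Centre = midpoint = (2, -5); r² = |P_1P_2|²/4 = 100/4 = 25.
Centre = (2, -5).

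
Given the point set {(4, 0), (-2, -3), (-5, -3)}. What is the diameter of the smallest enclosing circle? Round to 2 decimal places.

Call the three points A, B, C in the order given.
Side lengths²: AB² = 45, AC² = 90, BC² = 9.
Since AC² = 90 ≥ 45 + 9 = 54, the angle opposite AC is not acute, so the smallest enclosing circle has AC as diameter.
Centre = midpoint of AC = (-0.5, -1.5), r² = 90/4 = 22.5.
Diameter = 2r = 2√(22.5) ≈ 9.49.

9.49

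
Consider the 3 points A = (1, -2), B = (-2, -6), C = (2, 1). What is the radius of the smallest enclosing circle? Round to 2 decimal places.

Side lengths²: AB² = 25, AC² = 10, BC² = 65.
Since BC² = 65 ≥ 25 + 10 = 35, the angle opposite BC is not acute, so the smallest enclosing circle has BC as diameter.
Centre = midpoint of BC = (0, -2.5), r² = 65/4 = 16.25.
r = √(16.25) ≈ 4.03.

4.03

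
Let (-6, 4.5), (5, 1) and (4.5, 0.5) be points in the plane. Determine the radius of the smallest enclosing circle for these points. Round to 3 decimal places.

Call the three points A, B, C in the order given.
Side lengths²: AB² = 133.25, AC² = 126.25, BC² = 0.5.
Since AB² = 133.25 ≥ 126.25 + 0.5 = 126.75, the angle opposite AB is not acute, so the smallest enclosing circle has AB as diameter.
Centre = midpoint of AB = (-0.5, 2.75), r² = 133.25/4 = 33.3125.
r = √(33.3125) ≈ 5.772.

5.772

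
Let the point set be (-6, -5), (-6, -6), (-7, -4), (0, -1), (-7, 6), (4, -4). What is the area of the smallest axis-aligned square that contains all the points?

144

The bounding box has width 11 and height 12.
An axis-aligned square enclosing the set must have side ≥ max(width, height).
So the minimum side is max(11, 12) = 12.
Area = 12² = 144.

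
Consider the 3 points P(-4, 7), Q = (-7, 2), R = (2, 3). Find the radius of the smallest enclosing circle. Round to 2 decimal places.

Side lengths²: PQ² = 34, PR² = 52, QR² = 82.
Since QR² = 82 < 52 + 34 = 86, the triangle is acute, so the smallest enclosing circle is the circumcircle.
Circumcentre = (-53/21, 19/7), r² = 9061/441.
r = √(9061/441) ≈ 4.53.

4.53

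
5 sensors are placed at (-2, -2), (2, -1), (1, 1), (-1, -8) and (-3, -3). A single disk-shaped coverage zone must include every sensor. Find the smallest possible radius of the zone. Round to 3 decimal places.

4.610

The minimum enclosing circle of a finite set is fixed by two of the points (as a diameter) or three (as a circumcircle).
The farthest pair is (1, 1)–(-1, -8) with squared distance 85. The circle on this segment as diameter has centre (0, -3.5) and r² = 85/4 = 21.25.
Check (-2, -2): distance² to centre = 6.25 ≤ 21.25, so it lies inside.
All remaining points lie in this disk, and no smaller disk contains both endpoints, so this is the minimum enclosing circle.
r = √(21.25) ≈ 4.610.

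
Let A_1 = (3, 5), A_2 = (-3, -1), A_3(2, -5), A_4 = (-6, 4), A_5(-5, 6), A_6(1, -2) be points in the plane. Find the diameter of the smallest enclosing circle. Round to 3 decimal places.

The minimum enclosing circle of a finite set is fixed by two of the points (as a diameter) or three (as a circumcircle).
The farthest pair is A_3–A_5 with squared distance 170. The circle on this segment as diameter has centre (-1.5, 0.5) and r² = 170/4 = 42.5.
Check A_1: distance² to centre = 40.5 ≤ 42.5, so it lies inside.
All remaining points lie in this disk, and no smaller disk contains both endpoints, so this is the minimum enclosing circle.
Diameter = 2r = 2√(42.5) ≈ 13.038.

13.038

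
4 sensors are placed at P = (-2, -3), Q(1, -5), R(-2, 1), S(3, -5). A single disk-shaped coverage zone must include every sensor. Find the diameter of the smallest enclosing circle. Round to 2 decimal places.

7.81

The farthest pair is R–S with squared distance 61. The circle on this segment as diameter has centre (0.5, -2) and r² = 61/4 = 15.25.
Check P: distance² to centre = 7.25 ≤ 15.25, so it lies inside.
All remaining points lie in this disk, and no smaller disk contains both endpoints, so this is the minimum enclosing circle.
Diameter = 2r = 2√(15.25) ≈ 7.81.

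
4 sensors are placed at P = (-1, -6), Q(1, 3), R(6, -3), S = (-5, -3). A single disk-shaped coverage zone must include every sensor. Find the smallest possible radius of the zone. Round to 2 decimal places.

A smallest enclosing disk is always determined by at most three of the input points on its boundary.
The minimum enclosing circle is determined by three boundary points: Q, R, S.
Their circumcentre is (0.5, -2.5) with r² = 30.5.
The farthest remaining point P is at distance² 14.5 ≤ 30.5.
r = √(30.5) ≈ 5.52.

5.52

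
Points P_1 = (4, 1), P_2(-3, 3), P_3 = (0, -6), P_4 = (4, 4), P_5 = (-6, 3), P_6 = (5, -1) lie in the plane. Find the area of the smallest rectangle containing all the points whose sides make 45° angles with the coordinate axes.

105

In coordinates u = x + y, v = x − y the rectangle is axis-aligned; the map (x,y)→(u,v) scales areas by 2.
u-values: 5, 0, -6, 8, -3, 4; range = 8 − (-6) = 14.
v-values: 3, -6, 6, 0, -9, 6; range = 6 − (-9) = 15.
Area = (14 × 15) / 2 = 105.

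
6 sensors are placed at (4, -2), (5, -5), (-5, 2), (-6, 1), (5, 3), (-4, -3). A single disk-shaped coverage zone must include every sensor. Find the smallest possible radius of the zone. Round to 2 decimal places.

A smallest enclosing disk is always determined by at most three of the input points on its boundary.
The minimum enclosing circle is determined by three boundary points: (5, -5), (-6, 1), (5, 3).
Their circumcentre is (1/22, -1) with r² = 19625/484.
The farthest remaining point (-5, 2) is at distance² 16677/484 ≤ 19625/484.
r = √(19625/484) ≈ 6.37.

6.37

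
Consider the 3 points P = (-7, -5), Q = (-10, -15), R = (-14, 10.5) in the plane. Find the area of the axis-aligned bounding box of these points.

178.5

x ranges over [-14, -7], width 7.
y ranges over [-15, 10.5], height 25.5.
Area = 7 × 25.5 = 178.5.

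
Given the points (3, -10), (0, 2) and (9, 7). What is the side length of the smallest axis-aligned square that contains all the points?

17

The bounding box has width 9 and height 17.
An axis-aligned square enclosing the set must have side ≥ max(width, height).
So the minimum side is max(9, 17) = 17.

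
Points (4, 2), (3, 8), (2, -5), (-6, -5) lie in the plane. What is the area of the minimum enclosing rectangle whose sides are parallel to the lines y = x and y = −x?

In coordinates u = x + y, v = x − y the rectangle is axis-aligned; the map (x,y)→(u,v) scales areas by 2.
u-values: 6, 11, -3, -11; range = 11 − (-11) = 22.
v-values: 2, -5, 7, -1; range = 7 − (-5) = 12.
Area = (22 × 12) / 2 = 132.

132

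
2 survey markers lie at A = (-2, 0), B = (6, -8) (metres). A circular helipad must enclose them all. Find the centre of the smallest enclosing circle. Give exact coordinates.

The smallest circle enclosing two points has them as diameter endpoints.
Centre = midpoint = (2, -4); r² = |AB|²/4 = 128/4 = 32.
Centre = (2, -4).

(2, -4)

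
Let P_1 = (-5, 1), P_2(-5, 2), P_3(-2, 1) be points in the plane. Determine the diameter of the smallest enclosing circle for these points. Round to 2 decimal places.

3.16

Side lengths²: P_1P_2² = 1, P_1P_3² = 9, P_2P_3² = 10.
Since P_2P_3² = 10 ≥ 9 + 1 = 10, the angle opposite P_2P_3 is not acute, so the smallest enclosing circle has P_2P_3 as diameter.
Centre = midpoint of P_2P_3 = (-3.5, 1.5), r² = 10/4 = 2.5.
Diameter = 2r = 2√(2.5) ≈ 3.16.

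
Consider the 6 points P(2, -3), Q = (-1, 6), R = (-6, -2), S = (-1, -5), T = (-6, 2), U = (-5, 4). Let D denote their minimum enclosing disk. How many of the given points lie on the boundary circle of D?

3

The minimum enclosing circle of a finite set is fixed by two of the points (as a diameter) or three (as a circumcircle).
The minimum enclosing circle is determined by three boundary points: Q, R, S.
Their circumcentre is (-1.1, 0.5) with r² = 30.26.
The farthest remaining point U is at distance² 27.46 ≤ 30.26.
The points at distance exactly r from the centre are Q, R, S — 3 points.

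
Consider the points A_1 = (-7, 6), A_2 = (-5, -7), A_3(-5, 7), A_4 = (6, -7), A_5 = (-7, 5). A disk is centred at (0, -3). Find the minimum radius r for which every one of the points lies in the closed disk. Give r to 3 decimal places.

The required radius is the distance from (0, -3) to the farthest point.
Squared distances: 130, 41, 125, 52, 113.
Maximum is 130, attained at A_1.
r = √130 ≈ 11.402.

11.402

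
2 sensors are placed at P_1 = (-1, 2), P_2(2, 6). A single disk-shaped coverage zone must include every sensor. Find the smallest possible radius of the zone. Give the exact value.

2.5

The smallest circle enclosing two points has them as diameter endpoints.
Centre = midpoint = (0.5, 4); r² = |P_1P_2|²/4 = 25/4 = 6.25.
r = √(6.25) = 2.5.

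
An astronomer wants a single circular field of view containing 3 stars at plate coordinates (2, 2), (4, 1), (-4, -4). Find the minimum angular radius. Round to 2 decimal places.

4.72

Call the three points A, B, C in the order given.
Side lengths²: AB² = 5, AC² = 72, BC² = 89.
Since BC² = 89 ≥ 72 + 5 = 77, the angle opposite BC is not acute, so the smallest enclosing circle has BC as diameter.
Centre = midpoint of BC = (0, -1.5), r² = 89/4 = 22.25.
r = √(22.25) ≈ 4.72.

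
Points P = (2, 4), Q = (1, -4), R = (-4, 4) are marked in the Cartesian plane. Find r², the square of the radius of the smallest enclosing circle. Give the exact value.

Side lengths²: PQ² = 65, PR² = 36, QR² = 89.
Since QR² = 89 < 65 + 36 = 101, the triangle is acute, so the smallest enclosing circle is the circumcircle.
Circumcentre = (-1, 0.3125), r² = 22.59765625.

22.59765625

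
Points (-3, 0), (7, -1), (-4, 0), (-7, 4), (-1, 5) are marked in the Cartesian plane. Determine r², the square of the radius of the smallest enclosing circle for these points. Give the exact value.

The minimum enclosing circle of a finite set is fixed by two of the points (as a diameter) or three (as a circumcircle).
The farthest pair is (7, -1)–(-7, 4) with squared distance 221. The circle on this segment as diameter has centre (0, 1.5) and r² = 221/4 = 55.25.
Check (-3, 0): distance² to centre = 11.25 ≤ 55.25, so it lies inside.
All remaining points lie in this disk, and no smaller disk contains both endpoints, so this is the minimum enclosing circle.

55.25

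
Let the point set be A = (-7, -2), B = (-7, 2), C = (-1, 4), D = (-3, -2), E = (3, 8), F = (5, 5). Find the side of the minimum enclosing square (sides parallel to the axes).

12

The bounding box has width 12 and height 10.
An axis-aligned square enclosing the set must have side ≥ max(width, height).
So the minimum side is max(12, 10) = 12.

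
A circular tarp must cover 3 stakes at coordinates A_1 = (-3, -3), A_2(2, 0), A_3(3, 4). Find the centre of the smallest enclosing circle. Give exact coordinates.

(0, 0.5)

Side lengths²: A_1A_2² = 34, A_1A_3² = 85, A_2A_3² = 17.
Since A_1A_3² = 85 ≥ 34 + 17 = 51, the angle opposite A_1A_3 is not acute, so the smallest enclosing circle has A_1A_3 as diameter.
Centre = midpoint of A_1A_3 = (0, 0.5), r² = 85/4 = 21.25.
Centre = (0, 0.5).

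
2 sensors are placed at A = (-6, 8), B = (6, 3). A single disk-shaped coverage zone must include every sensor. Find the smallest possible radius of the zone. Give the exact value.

6.5

The smallest circle enclosing two points has them as diameter endpoints.
Centre = midpoint = (0, 5.5); r² = |AB|²/4 = 169/4 = 42.25.
r = √(42.25) = 6.5.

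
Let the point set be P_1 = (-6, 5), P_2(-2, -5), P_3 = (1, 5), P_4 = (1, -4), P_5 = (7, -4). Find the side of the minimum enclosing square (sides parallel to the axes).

The bounding box has width 13 and height 10.
An axis-aligned square enclosing the set must have side ≥ max(width, height).
So the minimum side is max(13, 10) = 13.

13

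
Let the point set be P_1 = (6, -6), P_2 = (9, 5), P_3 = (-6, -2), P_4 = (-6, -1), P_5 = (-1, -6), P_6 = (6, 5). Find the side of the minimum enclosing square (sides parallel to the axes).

The bounding box has width 15 and height 11.
An axis-aligned square enclosing the set must have side ≥ max(width, height).
So the minimum side is max(15, 11) = 15.

15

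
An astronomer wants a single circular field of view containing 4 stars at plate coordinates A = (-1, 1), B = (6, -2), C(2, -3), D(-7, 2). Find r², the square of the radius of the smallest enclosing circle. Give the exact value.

46.25

The minimum enclosing circle of a finite set is fixed by two of the points (as a diameter) or three (as a circumcircle).
The farthest pair is B–D with squared distance 185. The circle on this segment as diameter has centre (-0.5, 0) and r² = 185/4 = 46.25.
Check A: distance² to centre = 1.25 ≤ 46.25, so it lies inside.
All remaining points lie in this disk, and no smaller disk contains both endpoints, so this is the minimum enclosing circle.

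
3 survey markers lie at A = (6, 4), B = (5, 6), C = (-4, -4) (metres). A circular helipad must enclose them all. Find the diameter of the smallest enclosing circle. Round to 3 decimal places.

13.454

Side lengths²: AB² = 5, AC² = 164, BC² = 181.
Since BC² = 181 ≥ 164 + 5 = 169, the angle opposite BC is not acute, so the smallest enclosing circle has BC as diameter.
Centre = midpoint of BC = (0.5, 1), r² = 181/4 = 45.25.
Diameter = 2r = 2√(45.25) ≈ 13.454.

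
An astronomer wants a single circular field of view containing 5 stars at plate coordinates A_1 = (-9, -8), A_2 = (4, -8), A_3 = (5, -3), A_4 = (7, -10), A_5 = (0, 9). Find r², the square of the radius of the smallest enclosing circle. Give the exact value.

98605/841

The minimum enclosing circle is determined by three boundary points: A_1, A_4, A_5.
Their circumcentre is (-3/29, -53/29) with r² = 98605/841.
The farthest remaining point A_2 is at distance² 46202/841 ≤ 98605/841.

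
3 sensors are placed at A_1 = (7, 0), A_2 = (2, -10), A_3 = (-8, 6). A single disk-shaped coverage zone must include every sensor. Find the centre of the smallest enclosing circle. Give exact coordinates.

(-7/3, -19/12)

Side lengths²: A_1A_2² = 125, A_1A_3² = 261, A_2A_3² = 356.
Since A_2A_3² = 356 < 261 + 125 = 386, the triangle is acute, so the smallest enclosing circle is the circumcircle.
Circumcentre = (-7/3, -19/12), r² = 12905/144.
Centre = (-7/3, -19/12).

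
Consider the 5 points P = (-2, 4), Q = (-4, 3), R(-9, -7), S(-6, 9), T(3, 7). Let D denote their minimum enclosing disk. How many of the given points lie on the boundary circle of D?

By Welzl's lemma the MEC is supported by two points (diametrically opposite) or three points (on a circumcircle).
The minimum enclosing circle is determined by three boundary points: R, S, T.
Their circumcentre is (-97/30, 0.2) with r² = 15317/180.
The farthest remaining point P is at distance² 2873/180 ≤ 15317/180.
The points at distance exactly r from the centre are R, S, T — 3 points.

3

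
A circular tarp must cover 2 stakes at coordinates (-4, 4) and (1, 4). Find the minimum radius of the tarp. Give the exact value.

2.5

The smallest circle enclosing two points has them as diameter endpoints.
Centre = midpoint = (-1.5, 4); r² = |(-4, 4)−(1, 4)|²/4 = 25/4 = 6.25.
r = √(6.25) = 2.5.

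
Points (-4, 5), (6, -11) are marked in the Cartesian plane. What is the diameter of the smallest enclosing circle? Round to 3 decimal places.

The smallest circle enclosing two points has them as diameter endpoints.
Centre = midpoint = (1, -3); r² = |(-4, 5)−(6, -11)|²/4 = 356/4 = 89.
Diameter = 2r = 2√89 ≈ 18.868.

18.868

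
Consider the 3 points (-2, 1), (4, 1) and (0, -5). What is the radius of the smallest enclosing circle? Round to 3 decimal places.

Call the three points A, B, C in the order given.
Side lengths²: AB² = 36, AC² = 40, BC² = 52.
Since BC² = 52 < 40 + 36 = 76, the triangle is acute, so the smallest enclosing circle is the circumcircle.
Circumcentre = (1, -4/3), r² = 130/9.
r = √(130/9) ≈ 3.801.

3.801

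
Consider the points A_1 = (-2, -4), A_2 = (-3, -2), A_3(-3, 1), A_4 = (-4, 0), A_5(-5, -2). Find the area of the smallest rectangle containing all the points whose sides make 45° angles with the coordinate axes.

In coordinates u = x + y, v = x − y the rectangle is axis-aligned; the map (x,y)→(u,v) scales areas by 2.
u-values: -6, -5, -2, -4, -7; range = -2 − (-7) = 5.
v-values: 2, -1, -4, -4, -3; range = 2 − (-4) = 6.
Area = (5 × 6) / 2 = 15.

15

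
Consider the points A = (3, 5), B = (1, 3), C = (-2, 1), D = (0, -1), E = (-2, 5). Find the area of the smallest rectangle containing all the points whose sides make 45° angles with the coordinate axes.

36

In coordinates u = x + y, v = x − y the rectangle is axis-aligned; the map (x,y)→(u,v) scales areas by 2.
u-values: 8, 4, -1, -1, 3; range = 8 − (-1) = 9.
v-values: -2, -2, -3, 1, -7; range = 1 − (-7) = 8.
Area = (9 × 8) / 2 = 36.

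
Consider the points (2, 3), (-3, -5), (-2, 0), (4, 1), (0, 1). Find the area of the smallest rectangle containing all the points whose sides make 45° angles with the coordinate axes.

In coordinates u = x + y, v = x − y the rectangle is axis-aligned; the map (x,y)→(u,v) scales areas by 2.
u-values: 5, -8, -2, 5, 1; range = 5 − (-8) = 13.
v-values: -1, 2, -2, 3, -1; range = 3 − (-2) = 5.
Area = (13 × 5) / 2 = 32.5.

32.5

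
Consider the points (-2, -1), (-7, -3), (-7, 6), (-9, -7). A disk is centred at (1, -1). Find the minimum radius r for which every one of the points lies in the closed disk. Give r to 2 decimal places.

11.66

The required radius is the distance from (1, -1) to the farthest point.
Squared distances: 9, 68, 113, 136.
Maximum is 136, attained at (-9, -7).
r = √136 ≈ 11.66.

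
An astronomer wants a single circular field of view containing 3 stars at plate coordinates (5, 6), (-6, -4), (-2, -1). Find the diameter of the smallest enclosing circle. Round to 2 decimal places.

14.87

Call the three points A, B, C in the order given.
Side lengths²: AB² = 221, AC² = 98, BC² = 25.
Since AB² = 221 ≥ 98 + 25 = 123, the angle opposite AB is not acute, so the smallest enclosing circle has AB as diameter.
Centre = midpoint of AB = (-0.5, 1), r² = 221/4 = 55.25.
Diameter = 2r = 2√(55.25) ≈ 14.87.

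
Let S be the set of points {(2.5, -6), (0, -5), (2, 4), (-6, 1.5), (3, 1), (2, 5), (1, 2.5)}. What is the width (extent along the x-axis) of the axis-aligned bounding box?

max x = 3, min x = -6, so width = 9.

9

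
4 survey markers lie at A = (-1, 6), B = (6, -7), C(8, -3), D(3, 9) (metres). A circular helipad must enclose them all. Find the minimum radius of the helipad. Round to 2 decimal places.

By Welzl's lemma the MEC is supported by two points (diametrically opposite) or three points (on a circumcircle).
The farthest pair is B–D with squared distance 265. The circle on this segment as diameter has centre (4.5, 1) and r² = 265/4 = 66.25.
Check A: distance² to centre = 55.25 ≤ 66.25, so it lies inside.
All remaining points lie in this disk, and no smaller disk contains both endpoints, so this is the minimum enclosing circle.
r = √(66.25) ≈ 8.14.

8.14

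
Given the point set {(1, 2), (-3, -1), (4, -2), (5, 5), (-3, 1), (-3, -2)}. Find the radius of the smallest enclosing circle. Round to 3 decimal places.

The farthest pair is (5, 5)–(-3, -2) with squared distance 113. The circle on this segment as diameter has centre (1, 1.5) and r² = 113/4 = 28.25.
Check (1, 2): distance² to centre = 0.25 ≤ 28.25, so it lies inside.
All remaining points lie in this disk, and no smaller disk contains both endpoints, so this is the minimum enclosing circle.
r = √(28.25) ≈ 5.315.

5.315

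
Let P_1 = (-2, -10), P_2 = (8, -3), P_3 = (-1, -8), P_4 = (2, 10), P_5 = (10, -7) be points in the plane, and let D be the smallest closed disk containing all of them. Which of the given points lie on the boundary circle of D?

P_1, P_4, P_5

The minimum enclosing circle of a finite set is fixed by two of the points (as a diameter) or three (as a circumcircle).
The minimum enclosing circle is determined by three boundary points: P_1, P_4, P_5.
Their circumcentre is (75/38, -15/38) with r² = 78013/722.
The farthest remaining point P_3 is at distance² 48145/722 ≤ 78013/722.
The points at distance exactly r from the centre are P_1, P_4, P_5 — 3 points.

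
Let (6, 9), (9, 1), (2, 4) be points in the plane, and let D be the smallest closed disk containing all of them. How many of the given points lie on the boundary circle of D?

3

Call the three points A, B, C in the order given.
Side lengths²: AB² = 73, AC² = 41, BC² = 58.
Since AB² = 73 < 58 + 41 = 99, the triangle is acute, so the smallest enclosing circle is the circumcircle.
Circumcentre = (601/94, 431/94), r² = 86797/4418.
The points at distance exactly r from the centre are (6, 9), (9, 1), (2, 4) — 3 points.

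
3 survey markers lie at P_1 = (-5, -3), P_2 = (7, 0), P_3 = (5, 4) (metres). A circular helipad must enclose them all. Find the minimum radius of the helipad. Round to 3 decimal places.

Side lengths²: P_1P_2² = 153, P_1P_3² = 149, P_2P_3² = 20.
Since P_1P_2² = 153 < 149 + 20 = 169, the triangle is acute, so the smallest enclosing circle is the circumcircle.
Circumcentre = (7/9, -11/18), r² = 12665/324.
r = √(12665/324) ≈ 6.252.

6.252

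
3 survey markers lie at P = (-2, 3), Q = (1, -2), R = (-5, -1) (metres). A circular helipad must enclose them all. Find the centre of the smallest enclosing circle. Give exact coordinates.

Side lengths²: PQ² = 34, PR² = 25, QR² = 37.
Since QR² = 37 < 34 + 25 = 59, the triangle is acute, so the smallest enclosing circle is the circumcircle.
Circumcentre = (-97/54, -5/18), r² = 15725/1458.
Centre = (-97/54, -5/18).

(-97/54, -5/18)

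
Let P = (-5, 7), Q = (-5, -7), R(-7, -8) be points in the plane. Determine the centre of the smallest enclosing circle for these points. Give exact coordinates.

(-6, -0.5)

Side lengths²: PQ² = 196, PR² = 229, QR² = 5.
Since PR² = 229 ≥ 196 + 5 = 201, the angle opposite PR is not acute, so the smallest enclosing circle has PR as diameter.
Centre = midpoint of PR = (-6, -0.5), r² = 229/4 = 57.25.
Centre = (-6, -0.5).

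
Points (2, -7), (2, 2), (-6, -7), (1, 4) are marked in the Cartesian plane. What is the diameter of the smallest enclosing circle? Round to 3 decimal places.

13.092

The minimum enclosing circle is determined by three boundary points: (2, -7), (-6, -7), (1, 4).
Their circumcentre is (-2, -20/11) with r² = 5185/121.
The farthest remaining point (2, 2) is at distance² 3700/121 ≤ 5185/121.
Diameter = 2r = 2√(5185/121) ≈ 13.092.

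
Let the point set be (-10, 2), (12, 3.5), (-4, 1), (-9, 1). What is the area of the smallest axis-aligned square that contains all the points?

The bounding box has width 22 and height 2.5.
An axis-aligned square enclosing the set must have side ≥ max(width, height).
So the minimum side is max(22, 2.5) = 22.
Area = 22² = 484.

484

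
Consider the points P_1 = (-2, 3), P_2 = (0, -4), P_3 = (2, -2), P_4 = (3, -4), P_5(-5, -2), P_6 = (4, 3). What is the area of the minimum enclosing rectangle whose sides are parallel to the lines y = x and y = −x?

In coordinates u = x + y, v = x − y the rectangle is axis-aligned; the map (x,y)→(u,v) scales areas by 2.
u-values: 1, -4, 0, -1, -7, 7; range = 7 − (-7) = 14.
v-values: -5, 4, 4, 7, -3, 1; range = 7 − (-5) = 12.
Area = (14 × 12) / 2 = 84.

84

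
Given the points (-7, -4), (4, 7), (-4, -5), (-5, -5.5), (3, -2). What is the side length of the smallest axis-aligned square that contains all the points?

The bounding box has width 11 and height 12.5.
An axis-aligned square enclosing the set must have side ≥ max(width, height).
So the minimum side is max(11, 12.5) = 12.5.

12.5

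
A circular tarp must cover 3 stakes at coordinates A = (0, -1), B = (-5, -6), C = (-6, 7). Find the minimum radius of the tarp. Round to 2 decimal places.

6.52

Side lengths²: AB² = 50, AC² = 100, BC² = 170.
Since BC² = 170 ≥ 100 + 50 = 150, the angle opposite BC is not acute, so the smallest enclosing circle has BC as diameter.
Centre = midpoint of BC = (-5.5, 0.5), r² = 170/4 = 42.5.
r = √(42.5) ≈ 6.52.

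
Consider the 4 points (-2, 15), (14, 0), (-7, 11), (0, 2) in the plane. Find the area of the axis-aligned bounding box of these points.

x ranges over [-7, 14], width 21.
y ranges over [0, 15], height 15.
Area = 21 × 15 = 315.

315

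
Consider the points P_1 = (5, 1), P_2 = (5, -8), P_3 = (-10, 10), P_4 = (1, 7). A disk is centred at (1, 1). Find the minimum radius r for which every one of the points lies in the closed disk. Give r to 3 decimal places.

14.213

The required radius is the distance from (1, 1) to the farthest point.
Squared distances: 16, 97, 202, 36.
Maximum is 202, attained at P_3.
r = √202 ≈ 14.213.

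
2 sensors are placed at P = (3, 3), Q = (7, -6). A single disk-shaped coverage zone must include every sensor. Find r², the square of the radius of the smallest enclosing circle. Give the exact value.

24.25

The smallest circle enclosing two points has them as diameter endpoints.
Centre = midpoint = (5, -1.5); r² = |PQ|²/4 = 97/4 = 24.25.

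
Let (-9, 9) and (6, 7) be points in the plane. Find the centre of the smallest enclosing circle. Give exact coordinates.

(-1.5, 8)

The smallest circle enclosing two points has them as diameter endpoints.
Centre = midpoint = (-1.5, 8); r² = |(-9, 9)−(6, 7)|²/4 = 229/4 = 57.25.
Centre = (-1.5, 8).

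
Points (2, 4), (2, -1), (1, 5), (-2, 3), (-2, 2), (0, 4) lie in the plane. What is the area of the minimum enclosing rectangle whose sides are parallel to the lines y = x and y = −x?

24

In coordinates u = x + y, v = x − y the rectangle is axis-aligned; the map (x,y)→(u,v) scales areas by 2.
u-values: 6, 1, 6, 1, 0, 4; range = 6 − 0 = 6.
v-values: -2, 3, -4, -5, -4, -4; range = 3 − (-5) = 8.
Area = (6 × 8) / 2 = 24.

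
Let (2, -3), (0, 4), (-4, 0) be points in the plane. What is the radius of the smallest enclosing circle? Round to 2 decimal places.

Call the three points A, B, C in the order given.
Side lengths²: AB² = 53, AC² = 45, BC² = 32.
Since AB² = 53 < 45 + 32 = 77, the triangle is acute, so the smallest enclosing circle is the circumcircle.
Circumcentre = (-1/6, 1/6), r² = 265/18.
r = √(265/18) ≈ 3.84.

3.84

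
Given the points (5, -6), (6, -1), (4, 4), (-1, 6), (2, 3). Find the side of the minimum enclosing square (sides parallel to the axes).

The bounding box has width 7 and height 12.
An axis-aligned square enclosing the set must have side ≥ max(width, height).
So the minimum side is max(7, 12) = 12.

12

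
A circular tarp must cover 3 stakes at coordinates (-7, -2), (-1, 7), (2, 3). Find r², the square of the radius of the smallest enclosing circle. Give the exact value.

17225/578

Call the three points A, B, C in the order given.
Side lengths²: AB² = 117, AC² = 106, BC² = 25.
Since AB² = 117 < 106 + 25 = 131, the triangle is acute, so the smallest enclosing circle is the circumcircle.
Circumcentre = (-115/34, 71/34), r² = 17225/578.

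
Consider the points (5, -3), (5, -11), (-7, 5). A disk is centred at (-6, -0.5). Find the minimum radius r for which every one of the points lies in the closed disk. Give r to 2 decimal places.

15.21

The required radius is the distance from (-6, -0.5) to the farthest point.
Squared distances: 127.25, 231.25, 31.25.
Maximum is 231.25, attained at (5, -11).
r = √(231.25) ≈ 15.21.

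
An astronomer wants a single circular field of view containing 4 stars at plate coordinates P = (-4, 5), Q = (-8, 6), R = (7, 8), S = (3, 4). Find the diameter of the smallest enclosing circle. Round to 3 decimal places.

15.133

The farthest pair is Q–R with squared distance 229. The circle on this segment as diameter has centre (-0.5, 7) and r² = 229/4 = 57.25.
Check P: distance² to centre = 16.25 ≤ 57.25, so it lies inside.
All remaining points lie in this disk, and no smaller disk contains both endpoints, so this is the minimum enclosing circle.
Diameter = 2r = 2√(57.25) ≈ 15.133.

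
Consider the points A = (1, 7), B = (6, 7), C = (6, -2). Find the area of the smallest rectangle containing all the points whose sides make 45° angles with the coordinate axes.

63

In coordinates u = x + y, v = x − y the rectangle is axis-aligned; the map (x,y)→(u,v) scales areas by 2.
u-values: 8, 13, 4; range = 13 − 4 = 9.
v-values: -6, -1, 8; range = 8 − (-6) = 14.
Area = (9 × 14) / 2 = 63.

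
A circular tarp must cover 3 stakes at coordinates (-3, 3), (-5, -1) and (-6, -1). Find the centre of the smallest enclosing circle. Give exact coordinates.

(-4.5, 1)

Call the three points A, B, C in the order given.
Side lengths²: AB² = 20, AC² = 25, BC² = 1.
Since AC² = 25 ≥ 20 + 1 = 21, the angle opposite AC is not acute, so the smallest enclosing circle has AC as diameter.
Centre = midpoint of AC = (-4.5, 1), r² = 25/4 = 6.25.
Centre = (-4.5, 1).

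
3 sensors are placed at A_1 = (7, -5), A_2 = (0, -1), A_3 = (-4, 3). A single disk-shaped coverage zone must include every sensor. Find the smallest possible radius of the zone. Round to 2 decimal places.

Side lengths²: A_1A_2² = 65, A_1A_3² = 185, A_2A_3² = 32.
Since A_1A_3² = 185 ≥ 65 + 32 = 97, the angle opposite A_1A_3 is not acute, so the smallest enclosing circle has A_1A_3 as diameter.
Centre = midpoint of A_1A_3 = (1.5, -1), r² = 185/4 = 46.25.
r = √(46.25) ≈ 6.80.

6.80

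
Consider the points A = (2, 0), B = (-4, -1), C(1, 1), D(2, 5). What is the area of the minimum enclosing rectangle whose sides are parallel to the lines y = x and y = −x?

In coordinates u = x + y, v = x − y the rectangle is axis-aligned; the map (x,y)→(u,v) scales areas by 2.
u-values: 2, -5, 2, 7; range = 7 − (-5) = 12.
v-values: 2, -3, 0, -3; range = 2 − (-3) = 5.
Area = (12 × 5) / 2 = 30.

30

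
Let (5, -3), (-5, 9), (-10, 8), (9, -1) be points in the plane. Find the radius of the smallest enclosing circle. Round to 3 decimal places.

The farthest pair is (-10, 8)–(9, -1) with squared distance 442. The circle on this segment as diameter has centre (-0.5, 3.5) and r² = 442/4 = 110.5.
Check (5, -3): distance² to centre = 72.5 ≤ 110.5, so it lies inside.
All remaining points lie in this disk, and no smaller disk contains both endpoints, so this is the minimum enclosing circle.
r = √(110.5) ≈ 10.512.

10.512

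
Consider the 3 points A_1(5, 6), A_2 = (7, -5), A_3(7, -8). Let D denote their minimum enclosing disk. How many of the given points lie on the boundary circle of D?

2

Side lengths²: A_1A_2² = 125, A_1A_3² = 200, A_2A_3² = 9.
Since A_1A_3² = 200 ≥ 125 + 9 = 134, the angle opposite A_1A_3 is not acute, so the smallest enclosing circle has A_1A_3 as diameter.
Centre = midpoint of A_1A_3 = (6, -1), r² = 200/4 = 50.
The points at distance exactly r from the centre are A_1, A_3 — 2 points.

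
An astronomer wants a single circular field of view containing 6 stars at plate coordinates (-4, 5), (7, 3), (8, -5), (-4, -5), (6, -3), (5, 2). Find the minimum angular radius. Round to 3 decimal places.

The minimum enclosing circle of a finite set is fixed by two of the points (as a diameter) or three (as a circumcircle).
The farthest pair is (-4, 5)–(8, -5) with squared distance 244. The circle on this segment as diameter has centre (2, 0) and r² = 244/4 = 61.
Check (7, 3): distance² to centre = 34 ≤ 61, so it lies inside.
All remaining points lie in this disk, and no smaller disk contains both endpoints, so this is the minimum enclosing circle.
r = √61 ≈ 7.810.

7.810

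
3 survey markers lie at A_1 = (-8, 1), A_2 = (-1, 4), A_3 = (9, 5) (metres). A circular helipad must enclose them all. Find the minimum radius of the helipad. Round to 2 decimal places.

Side lengths²: A_1A_2² = 58, A_1A_3² = 305, A_2A_3² = 101.
Since A_1A_3² = 305 ≥ 101 + 58 = 159, the angle opposite A_1A_3 is not acute, so the smallest enclosing circle has A_1A_3 as diameter.
Centre = midpoint of A_1A_3 = (0.5, 3), r² = 305/4 = 76.25.
r = √(76.25) ≈ 8.73.

8.73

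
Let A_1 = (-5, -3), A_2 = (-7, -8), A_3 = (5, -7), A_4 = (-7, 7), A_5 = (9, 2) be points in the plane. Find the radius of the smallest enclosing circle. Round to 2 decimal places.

The minimum enclosing circle of a finite set is fixed by two of the points (as a diameter) or three (as a circumcircle).
The minimum enclosing circle is determined by three boundary points: A_2, A_4, A_5.
Their circumcentre is (-0.5625, -0.5) with r² = 97.69140625.
The farthest remaining point A_3 is at distance² 73.19140625 ≤ 97.69140625.
r = √(97.69140625) ≈ 9.88.

9.88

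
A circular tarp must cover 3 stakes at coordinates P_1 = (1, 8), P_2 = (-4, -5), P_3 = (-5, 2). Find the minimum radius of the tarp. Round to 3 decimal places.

Side lengths²: P_1P_2² = 194, P_1P_3² = 72, P_2P_3² = 50.
Since P_1P_2² = 194 ≥ 72 + 50 = 122, the angle opposite P_1P_2 is not acute, so the smallest enclosing circle has P_1P_2 as diameter.
Centre = midpoint of P_1P_2 = (-1.5, 1.5), r² = 194/4 = 48.5.
r = √(48.5) ≈ 6.964.

6.964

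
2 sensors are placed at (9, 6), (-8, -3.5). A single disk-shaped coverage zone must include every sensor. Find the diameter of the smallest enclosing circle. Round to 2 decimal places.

19.47

The smallest circle enclosing two points has them as diameter endpoints.
Centre = midpoint = (0.5, 1.25); r² = |(9, 6)−(-8, -3.5)|²/4 = 379.25/4 = 94.8125.
Diameter = 2r = 2√(94.8125) ≈ 19.47.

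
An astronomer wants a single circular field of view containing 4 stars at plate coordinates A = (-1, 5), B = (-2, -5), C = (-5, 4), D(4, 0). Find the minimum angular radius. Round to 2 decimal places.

A smallest enclosing disk is always determined by at most three of the input points on its boundary.
The minimum enclosing circle is determined by three boundary points: B, C, D.
Their circumcentre is (-59/46, 11/46) with r² = 29585/1058.
The farthest remaining point A is at distance² 24065/1058 ≤ 29585/1058.
r = √(29585/1058) ≈ 5.29.

5.29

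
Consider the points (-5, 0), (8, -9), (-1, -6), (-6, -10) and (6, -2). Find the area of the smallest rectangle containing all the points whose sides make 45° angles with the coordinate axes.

In coordinates u = x + y, v = x − y the rectangle is axis-aligned; the map (x,y)→(u,v) scales areas by 2.
u-values: -5, -1, -7, -16, 4; range = 4 − (-16) = 20.
v-values: -5, 17, 5, 4, 8; range = 17 − (-5) = 22.
Area = (20 × 22) / 2 = 220.

220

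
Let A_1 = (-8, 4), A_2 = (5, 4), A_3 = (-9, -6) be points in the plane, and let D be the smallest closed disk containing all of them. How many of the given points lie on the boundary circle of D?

2

Side lengths²: A_1A_2² = 169, A_1A_3² = 101, A_2A_3² = 296.
Since A_2A_3² = 296 ≥ 169 + 101 = 270, the angle opposite A_2A_3 is not acute, so the smallest enclosing circle has A_2A_3 as diameter.
Centre = midpoint of A_2A_3 = (-2, -1), r² = 296/4 = 74.
The points at distance exactly r from the centre are A_2, A_3 — 2 points.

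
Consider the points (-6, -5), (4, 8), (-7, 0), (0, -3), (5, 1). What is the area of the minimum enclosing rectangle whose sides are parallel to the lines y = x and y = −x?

In coordinates u = x + y, v = x − y the rectangle is axis-aligned; the map (x,y)→(u,v) scales areas by 2.
u-values: -11, 12, -7, -3, 6; range = 12 − (-11) = 23.
v-values: -1, -4, -7, 3, 4; range = 4 − (-7) = 11.
Area = (23 × 11) / 2 = 126.5.

126.5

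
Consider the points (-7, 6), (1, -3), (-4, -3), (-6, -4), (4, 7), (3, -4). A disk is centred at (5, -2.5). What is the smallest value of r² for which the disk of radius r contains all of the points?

216.25

The required radius is the distance from (5, -2.5) to the farthest point.
Squared distances: 216.25, 16.25, 81.25, 123.25, 91.25, 6.25.
Maximum is 216.25, attained at (-7, 6).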